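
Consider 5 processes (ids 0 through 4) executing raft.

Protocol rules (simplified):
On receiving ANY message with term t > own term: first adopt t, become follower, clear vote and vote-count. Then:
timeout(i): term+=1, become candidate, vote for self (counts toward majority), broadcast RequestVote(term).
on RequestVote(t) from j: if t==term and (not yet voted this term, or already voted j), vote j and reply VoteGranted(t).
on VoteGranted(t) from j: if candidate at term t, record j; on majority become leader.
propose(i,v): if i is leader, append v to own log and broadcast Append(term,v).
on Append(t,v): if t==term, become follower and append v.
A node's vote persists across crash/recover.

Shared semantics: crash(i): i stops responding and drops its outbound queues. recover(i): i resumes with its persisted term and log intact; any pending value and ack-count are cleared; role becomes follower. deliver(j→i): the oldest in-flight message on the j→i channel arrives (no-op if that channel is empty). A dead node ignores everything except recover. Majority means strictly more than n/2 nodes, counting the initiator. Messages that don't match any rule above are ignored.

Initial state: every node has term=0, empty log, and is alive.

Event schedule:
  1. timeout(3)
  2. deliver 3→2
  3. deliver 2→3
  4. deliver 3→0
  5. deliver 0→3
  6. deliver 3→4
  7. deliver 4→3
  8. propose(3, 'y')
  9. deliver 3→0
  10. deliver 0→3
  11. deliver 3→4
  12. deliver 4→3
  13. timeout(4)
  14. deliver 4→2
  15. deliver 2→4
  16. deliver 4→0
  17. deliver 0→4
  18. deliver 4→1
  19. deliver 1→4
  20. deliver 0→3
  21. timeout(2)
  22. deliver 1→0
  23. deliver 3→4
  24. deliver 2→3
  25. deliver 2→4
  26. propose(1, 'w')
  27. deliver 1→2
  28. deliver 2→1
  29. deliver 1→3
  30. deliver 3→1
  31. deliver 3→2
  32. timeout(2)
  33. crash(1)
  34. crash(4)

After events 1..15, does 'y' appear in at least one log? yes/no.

yes

1. timeout(3):  <3:cand t1 ->
2. deliver 3→2:  <2:foll t1 ->
3. deliver 2→3:  nop
4. deliver 3→0:  <0:foll t1 ->
5. deliver 0→3:  <3:lead t1 ->
6. deliver 3→4:  <4:foll t1 ->
7. deliver 4→3:  nop
8. propose(3,'y'):  <3:lead t1 y>
9. deliver 3→0:  <0:foll t1 y>
10. deliver 0→3:  nop
11. deliver 3→4:  <4:foll t1 y>
12. deliver 4→3:  nop
13. timeout(4):  <4:cand t2 y>
14. deliver 4→2:  <2:foll t2 ->
15. deliver 2→4:  nop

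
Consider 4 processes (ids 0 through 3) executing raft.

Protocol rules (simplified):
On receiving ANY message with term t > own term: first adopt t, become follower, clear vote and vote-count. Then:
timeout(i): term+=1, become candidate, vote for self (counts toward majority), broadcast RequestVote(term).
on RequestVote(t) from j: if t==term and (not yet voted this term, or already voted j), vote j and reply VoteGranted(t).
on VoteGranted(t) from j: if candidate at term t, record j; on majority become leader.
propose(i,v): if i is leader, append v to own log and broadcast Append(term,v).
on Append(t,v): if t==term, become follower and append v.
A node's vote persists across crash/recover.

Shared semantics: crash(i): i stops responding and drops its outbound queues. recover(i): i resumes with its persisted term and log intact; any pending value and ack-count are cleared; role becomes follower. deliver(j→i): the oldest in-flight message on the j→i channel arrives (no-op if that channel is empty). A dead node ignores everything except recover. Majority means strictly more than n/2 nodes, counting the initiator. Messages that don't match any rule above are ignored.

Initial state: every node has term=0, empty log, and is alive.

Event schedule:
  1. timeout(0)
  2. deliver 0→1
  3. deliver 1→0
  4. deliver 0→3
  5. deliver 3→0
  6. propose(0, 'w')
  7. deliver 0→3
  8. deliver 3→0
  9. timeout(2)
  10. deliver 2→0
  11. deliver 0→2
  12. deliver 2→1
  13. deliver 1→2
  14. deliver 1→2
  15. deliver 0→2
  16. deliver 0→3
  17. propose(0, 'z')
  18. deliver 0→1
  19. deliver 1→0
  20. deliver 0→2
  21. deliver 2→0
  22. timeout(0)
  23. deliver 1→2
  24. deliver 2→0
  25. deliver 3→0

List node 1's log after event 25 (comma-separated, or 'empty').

w

[1] timeout(0) → N0(cand t1 [-])
[2] deliver 0→1 → N1(foll t1 [-])
[3] deliver 1→0 → ∅
[4] deliver 0→3 → N3(foll t1 [-])
[5] deliver 3→0 → N0(lead t1 [-])
[6] propose(0,'w') → N0(lead t1 [w])
[7] deliver 0→3 → N3(foll t1 [w])
[8] deliver 3→0 → ∅
[9] timeout(2) → N2(cand t1 [-])
[10] deliver 2→0 → ∅
[11] deliver 0→2 → ∅
[12] deliver 2→1 → ∅
[13] deliver 1→2 → ∅
[14] deliver 1→2 → ∅
[15] deliver 0→2 → N2(foll t1 [w])
[16] deliver 0→3 → ∅
[17] propose(0,'z') → N0(lead t1 [w,z])
[18] deliver 0→1 → N1(foll t1 [w])
[19] deliver 1→0 → ∅
[20] deliver 0→2 → N2(foll t1 [w,z])
[21] deliver 2→0 → ∅
[22] timeout(0) → N0(cand t2 [w,z])
[23] deliver 1→2 → ∅
[24] deliver 2→0 → ∅
[25] deliver 3→0 → ∅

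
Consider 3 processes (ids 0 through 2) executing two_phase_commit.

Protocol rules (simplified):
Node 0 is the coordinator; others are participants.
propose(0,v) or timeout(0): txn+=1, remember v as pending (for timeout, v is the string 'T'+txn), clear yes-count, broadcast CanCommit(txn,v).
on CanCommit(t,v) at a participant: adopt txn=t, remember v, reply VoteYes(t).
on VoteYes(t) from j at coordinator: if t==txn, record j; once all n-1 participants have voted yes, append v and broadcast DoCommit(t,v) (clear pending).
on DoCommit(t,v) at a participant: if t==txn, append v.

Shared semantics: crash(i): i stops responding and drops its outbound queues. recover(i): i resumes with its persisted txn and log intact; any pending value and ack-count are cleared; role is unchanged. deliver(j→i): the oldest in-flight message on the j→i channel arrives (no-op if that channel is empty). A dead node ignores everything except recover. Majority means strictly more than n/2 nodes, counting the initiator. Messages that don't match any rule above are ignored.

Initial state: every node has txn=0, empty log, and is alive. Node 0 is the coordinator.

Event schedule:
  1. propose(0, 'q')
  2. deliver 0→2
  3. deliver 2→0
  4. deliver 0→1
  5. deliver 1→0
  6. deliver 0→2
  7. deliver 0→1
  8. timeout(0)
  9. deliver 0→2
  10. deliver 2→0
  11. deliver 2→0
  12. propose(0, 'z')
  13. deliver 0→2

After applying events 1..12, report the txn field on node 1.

1. propose(0,'q'):  <0:coor t1 ->
2. deliver 0→2:  <2:part t1 ->
3. deliver 2→0:  nop
4. deliver 0→1:  <1:part t1 ->
5. deliver 1→0:  <0:coor t1 q>
6. deliver 0→2:  <2:part t1 q>
7. deliver 0→1:  <1:part t1 q>
8. timeout(0):  <0:coor t2 q>
9. deliver 0→2:  <2:part t2 q>
10. deliver 2→0:  nop
11. deliver 2→0:  nop
12. propose(0,'z'):  <0:coor t3 q>

1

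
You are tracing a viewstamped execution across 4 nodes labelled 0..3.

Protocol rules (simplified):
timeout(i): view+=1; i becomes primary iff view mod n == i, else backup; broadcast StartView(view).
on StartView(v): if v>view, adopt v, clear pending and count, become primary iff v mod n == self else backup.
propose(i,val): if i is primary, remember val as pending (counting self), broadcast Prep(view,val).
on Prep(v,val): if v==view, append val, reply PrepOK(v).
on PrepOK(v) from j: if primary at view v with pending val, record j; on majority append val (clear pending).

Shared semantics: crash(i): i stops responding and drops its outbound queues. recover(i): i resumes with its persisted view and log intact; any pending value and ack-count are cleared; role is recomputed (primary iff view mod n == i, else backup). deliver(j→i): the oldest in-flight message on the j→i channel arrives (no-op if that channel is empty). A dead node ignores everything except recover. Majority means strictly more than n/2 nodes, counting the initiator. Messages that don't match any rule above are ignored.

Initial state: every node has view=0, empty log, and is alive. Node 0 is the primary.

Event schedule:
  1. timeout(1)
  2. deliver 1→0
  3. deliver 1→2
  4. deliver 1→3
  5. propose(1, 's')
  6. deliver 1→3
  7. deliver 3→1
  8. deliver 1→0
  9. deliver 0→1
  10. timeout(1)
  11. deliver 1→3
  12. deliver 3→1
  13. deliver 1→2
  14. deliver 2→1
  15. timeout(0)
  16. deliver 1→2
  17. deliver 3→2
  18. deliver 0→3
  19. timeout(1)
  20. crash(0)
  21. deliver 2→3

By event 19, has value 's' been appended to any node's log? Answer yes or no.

step 1 timeout(1): 1={prim,v=1,log=-}
step 2 deliver 1→0: 0={back,v=1,log=-}
step 3 deliver 1→2: 2={back,v=1,log=-}
step 4 deliver 1→3: 3={back,v=1,log=-}
step 5 propose(1,'s'): —
step 6 deliver 1→3: 3={back,v=1,log=s}
step 7 deliver 3→1: —
step 8 deliver 1→0: 0={back,v=1,log=s}
step 9 deliver 0→1: 1={prim,v=1,log=s}
step 10 timeout(1): 1={back,v=2,log=s}
step 11 deliver 1→3: 3={back,v=2,log=s}
step 12 deliver 3→1: —
step 13 deliver 1→2: 2={back,v=1,log=s}
step 14 deliver 2→1: —
step 15 timeout(0): 0={back,v=2,log=s}
step 16 deliver 1→2: 2={prim,v=2,log=s}
step 17 deliver 3→2: —
step 18 deliver 0→3: —
step 19 timeout(1): 1={back,v=3,log=s}

yes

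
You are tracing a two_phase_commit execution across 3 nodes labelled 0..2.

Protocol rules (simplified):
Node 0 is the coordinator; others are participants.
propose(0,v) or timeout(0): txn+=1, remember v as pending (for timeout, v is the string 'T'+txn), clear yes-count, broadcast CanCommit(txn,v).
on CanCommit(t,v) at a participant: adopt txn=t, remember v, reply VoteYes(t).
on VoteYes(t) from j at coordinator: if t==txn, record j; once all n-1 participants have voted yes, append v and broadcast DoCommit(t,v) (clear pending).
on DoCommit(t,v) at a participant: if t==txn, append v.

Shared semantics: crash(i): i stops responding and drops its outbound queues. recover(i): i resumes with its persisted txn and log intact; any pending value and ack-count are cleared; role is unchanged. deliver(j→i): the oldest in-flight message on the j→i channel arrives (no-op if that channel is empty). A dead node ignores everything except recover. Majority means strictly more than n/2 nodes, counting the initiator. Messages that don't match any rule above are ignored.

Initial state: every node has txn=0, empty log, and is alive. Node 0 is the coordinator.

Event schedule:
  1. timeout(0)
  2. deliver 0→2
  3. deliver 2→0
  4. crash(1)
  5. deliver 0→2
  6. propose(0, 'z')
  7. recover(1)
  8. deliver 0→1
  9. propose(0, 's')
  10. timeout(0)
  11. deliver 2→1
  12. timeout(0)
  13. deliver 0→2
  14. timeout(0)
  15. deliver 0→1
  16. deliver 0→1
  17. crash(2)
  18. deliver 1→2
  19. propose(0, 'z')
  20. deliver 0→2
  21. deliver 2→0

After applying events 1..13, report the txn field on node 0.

5

1. timeout(0):  <0:coor t1 ->
2. deliver 0→2:  <2:part t1 ->
3. deliver 2→0:  nop
4. crash(1):  <1:✗part t0 ->
5. deliver 0→2:  nop
6. propose(0,'z'):  <0:coor t2 ->
7. recover(1):  <1:part t0 ->
8. deliver 0→1:  <1:part t1 ->
9. propose(0,'s'):  <0:coor t3 ->
10. timeout(0):  <0:coor t4 ->
11. deliver 2→1:  nop
12. timeout(0):  <0:coor t5 ->
13. deliver 0→2:  <2:part t2 ->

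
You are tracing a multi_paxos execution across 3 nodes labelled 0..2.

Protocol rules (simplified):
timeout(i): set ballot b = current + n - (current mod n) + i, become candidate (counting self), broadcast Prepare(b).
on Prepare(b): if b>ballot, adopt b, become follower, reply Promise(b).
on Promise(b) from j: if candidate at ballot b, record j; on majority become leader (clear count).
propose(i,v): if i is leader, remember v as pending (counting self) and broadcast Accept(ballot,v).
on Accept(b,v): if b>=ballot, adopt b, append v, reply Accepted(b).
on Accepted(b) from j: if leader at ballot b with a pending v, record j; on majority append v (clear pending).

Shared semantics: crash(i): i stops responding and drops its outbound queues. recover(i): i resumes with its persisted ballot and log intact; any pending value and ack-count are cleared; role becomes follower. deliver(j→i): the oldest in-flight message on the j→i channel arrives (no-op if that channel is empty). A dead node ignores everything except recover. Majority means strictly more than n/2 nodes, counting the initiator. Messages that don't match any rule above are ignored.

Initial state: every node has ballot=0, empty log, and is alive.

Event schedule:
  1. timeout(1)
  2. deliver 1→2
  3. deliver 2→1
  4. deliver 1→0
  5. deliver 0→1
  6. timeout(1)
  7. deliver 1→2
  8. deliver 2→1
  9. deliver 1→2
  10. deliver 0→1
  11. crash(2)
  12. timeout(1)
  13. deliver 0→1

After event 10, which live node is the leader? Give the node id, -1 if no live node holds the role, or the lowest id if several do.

1

after 1 — timeout(1): n1:cand/b4/[-]
after 2 — deliver 1→2: n2:foll/b4/[-]
after 3 — deliver 2→1: n1:lead/b4/[-]
after 4 — deliver 1→0: n0:foll/b4/[-]
after 5 — deliver 0→1: ·
after 6 — timeout(1): n1:cand/b7/[-]
after 7 — deliver 1→2: n2:foll/b7/[-]
after 8 — deliver 2→1: n1:lead/b7/[-]
after 9 — deliver 1→2: ·
after 10 — deliver 0→1: ·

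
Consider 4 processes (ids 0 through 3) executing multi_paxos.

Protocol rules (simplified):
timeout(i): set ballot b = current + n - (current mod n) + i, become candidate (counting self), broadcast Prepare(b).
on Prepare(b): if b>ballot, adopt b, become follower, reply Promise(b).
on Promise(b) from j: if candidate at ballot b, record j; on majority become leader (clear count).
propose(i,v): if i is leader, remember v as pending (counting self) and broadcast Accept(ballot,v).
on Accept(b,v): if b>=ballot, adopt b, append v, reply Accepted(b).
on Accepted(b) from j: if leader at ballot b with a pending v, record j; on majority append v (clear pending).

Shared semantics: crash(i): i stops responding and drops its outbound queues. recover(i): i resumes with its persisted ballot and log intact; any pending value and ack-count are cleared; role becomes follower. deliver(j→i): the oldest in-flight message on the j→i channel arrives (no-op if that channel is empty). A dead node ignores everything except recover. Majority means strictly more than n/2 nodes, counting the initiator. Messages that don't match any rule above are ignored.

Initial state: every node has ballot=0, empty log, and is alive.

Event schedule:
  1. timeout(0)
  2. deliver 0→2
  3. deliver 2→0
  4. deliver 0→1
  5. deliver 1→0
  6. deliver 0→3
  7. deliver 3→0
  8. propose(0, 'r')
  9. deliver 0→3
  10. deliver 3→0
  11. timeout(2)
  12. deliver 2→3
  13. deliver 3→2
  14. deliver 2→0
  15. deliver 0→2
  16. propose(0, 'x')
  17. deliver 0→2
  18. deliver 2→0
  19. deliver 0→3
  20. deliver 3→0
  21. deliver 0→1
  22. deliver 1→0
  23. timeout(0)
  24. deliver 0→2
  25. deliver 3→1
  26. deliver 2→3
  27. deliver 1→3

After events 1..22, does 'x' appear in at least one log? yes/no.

[1] timeout(0) → N0(cand b4 [-])
[2] deliver 0→2 → N2(foll b4 [-])
[3] deliver 2→0 → ∅
[4] deliver 0→1 → N1(foll b4 [-])
[5] deliver 1→0 → N0(lead b4 [-])
[6] deliver 0→3 → N3(foll b4 [-])
[7] deliver 3→0 → ∅
[8] propose(0,'r') → ∅
[9] deliver 0→3 → N3(foll b4 [r])
[10] deliver 3→0 → ∅
[11] timeout(2) → N2(cand b10 [-])
[12] deliver 2→3 → N3(foll b10 [r])
[13] deliver 3→2 → ∅
[14] deliver 2→0 → N0(foll b10 [-])
[15] deliver 0→2 → ∅
[16] propose(0,'x') → ∅
[17] deliver 0→2 → N2(lead b10 [-])
[18] deliver 2→0 → ∅
[19] deliver 0→3 → ∅
[20] deliver 3→0 → ∅
[21] deliver 0→1 → N1(foll b4 [r])
[22] deliver 1→0 → ∅

no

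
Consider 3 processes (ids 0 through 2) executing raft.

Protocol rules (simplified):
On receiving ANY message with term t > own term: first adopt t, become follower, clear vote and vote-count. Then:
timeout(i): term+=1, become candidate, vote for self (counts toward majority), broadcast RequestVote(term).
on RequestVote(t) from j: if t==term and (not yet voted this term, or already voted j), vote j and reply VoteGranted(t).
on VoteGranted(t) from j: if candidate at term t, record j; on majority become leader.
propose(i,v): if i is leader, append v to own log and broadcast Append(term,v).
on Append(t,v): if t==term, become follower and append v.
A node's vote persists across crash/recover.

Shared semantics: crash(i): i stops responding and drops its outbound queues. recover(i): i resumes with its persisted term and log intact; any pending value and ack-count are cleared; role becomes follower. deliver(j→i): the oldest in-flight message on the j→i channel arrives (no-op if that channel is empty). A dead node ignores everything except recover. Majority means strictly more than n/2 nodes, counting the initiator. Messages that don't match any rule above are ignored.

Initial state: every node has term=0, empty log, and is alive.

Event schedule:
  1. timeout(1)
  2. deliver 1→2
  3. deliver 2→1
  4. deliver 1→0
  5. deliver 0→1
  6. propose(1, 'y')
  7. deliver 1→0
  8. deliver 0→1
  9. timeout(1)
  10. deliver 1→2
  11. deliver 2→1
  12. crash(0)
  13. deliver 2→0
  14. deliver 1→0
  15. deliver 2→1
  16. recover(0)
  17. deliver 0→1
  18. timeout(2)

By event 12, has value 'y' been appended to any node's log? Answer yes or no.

yes

step 1 timeout(1): 1={cand,t=1,log=-}
step 2 deliver 1→2: 2={foll,t=1,log=-}
step 3 deliver 2→1: 1={lead,t=1,log=-}
step 4 deliver 1→0: 0={foll,t=1,log=-}
step 5 deliver 0→1: —
step 6 propose(1,'y'): 1={lead,t=1,log=y}
step 7 deliver 1→0: 0={foll,t=1,log=y}
step 8 deliver 0→1: —
step 9 timeout(1): 1={cand,t=2,log=y}
step 10 deliver 1→2: 2={foll,t=1,log=y}
step 11 deliver 2→1: —
step 12 crash(0): 0={✗foll,t=1,log=y}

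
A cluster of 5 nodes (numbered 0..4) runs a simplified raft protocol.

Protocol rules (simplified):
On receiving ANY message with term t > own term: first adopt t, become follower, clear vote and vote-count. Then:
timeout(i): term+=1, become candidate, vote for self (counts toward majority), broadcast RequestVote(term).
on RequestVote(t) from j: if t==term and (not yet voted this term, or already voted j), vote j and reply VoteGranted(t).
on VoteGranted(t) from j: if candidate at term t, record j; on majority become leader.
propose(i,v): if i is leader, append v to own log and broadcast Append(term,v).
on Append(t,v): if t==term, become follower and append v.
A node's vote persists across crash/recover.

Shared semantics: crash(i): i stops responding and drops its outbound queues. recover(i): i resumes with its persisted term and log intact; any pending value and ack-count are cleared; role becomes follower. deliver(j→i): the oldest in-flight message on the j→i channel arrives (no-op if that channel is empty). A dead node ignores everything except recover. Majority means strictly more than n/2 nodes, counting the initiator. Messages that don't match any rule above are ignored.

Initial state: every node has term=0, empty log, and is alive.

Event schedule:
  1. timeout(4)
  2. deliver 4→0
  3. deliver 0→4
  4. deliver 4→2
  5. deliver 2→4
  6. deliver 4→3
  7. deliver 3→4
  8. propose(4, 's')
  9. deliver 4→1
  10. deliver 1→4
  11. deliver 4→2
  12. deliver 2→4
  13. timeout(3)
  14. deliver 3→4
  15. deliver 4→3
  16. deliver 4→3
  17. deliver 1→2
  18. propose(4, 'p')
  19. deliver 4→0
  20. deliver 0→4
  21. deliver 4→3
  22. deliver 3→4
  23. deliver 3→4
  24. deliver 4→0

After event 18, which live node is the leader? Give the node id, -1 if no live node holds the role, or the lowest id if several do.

1. timeout(4):  <4:cand t1 ->
2. deliver 4→0:  <0:foll t1 ->
3. deliver 0→4:  nop
4. deliver 4→2:  <2:foll t1 ->
5. deliver 2→4:  <4:lead t1 ->
6. deliver 4→3:  <3:foll t1 ->
7. deliver 3→4:  nop
8. propose(4,'s'):  <4:lead t1 s>
9. deliver 4→1:  <1:foll t1 ->
10. deliver 1→4:  nop
11. deliver 4→2:  <2:foll t1 s>
12. deliver 2→4:  nop
13. timeout(3):  <3:cand t2 ->
14. deliver 3→4:  <4:foll t2 s>
15. deliver 4→3:  nop
16. deliver 4→3:  nop
17. deliver 1→2:  nop
18. propose(4,'p'):  nop

-1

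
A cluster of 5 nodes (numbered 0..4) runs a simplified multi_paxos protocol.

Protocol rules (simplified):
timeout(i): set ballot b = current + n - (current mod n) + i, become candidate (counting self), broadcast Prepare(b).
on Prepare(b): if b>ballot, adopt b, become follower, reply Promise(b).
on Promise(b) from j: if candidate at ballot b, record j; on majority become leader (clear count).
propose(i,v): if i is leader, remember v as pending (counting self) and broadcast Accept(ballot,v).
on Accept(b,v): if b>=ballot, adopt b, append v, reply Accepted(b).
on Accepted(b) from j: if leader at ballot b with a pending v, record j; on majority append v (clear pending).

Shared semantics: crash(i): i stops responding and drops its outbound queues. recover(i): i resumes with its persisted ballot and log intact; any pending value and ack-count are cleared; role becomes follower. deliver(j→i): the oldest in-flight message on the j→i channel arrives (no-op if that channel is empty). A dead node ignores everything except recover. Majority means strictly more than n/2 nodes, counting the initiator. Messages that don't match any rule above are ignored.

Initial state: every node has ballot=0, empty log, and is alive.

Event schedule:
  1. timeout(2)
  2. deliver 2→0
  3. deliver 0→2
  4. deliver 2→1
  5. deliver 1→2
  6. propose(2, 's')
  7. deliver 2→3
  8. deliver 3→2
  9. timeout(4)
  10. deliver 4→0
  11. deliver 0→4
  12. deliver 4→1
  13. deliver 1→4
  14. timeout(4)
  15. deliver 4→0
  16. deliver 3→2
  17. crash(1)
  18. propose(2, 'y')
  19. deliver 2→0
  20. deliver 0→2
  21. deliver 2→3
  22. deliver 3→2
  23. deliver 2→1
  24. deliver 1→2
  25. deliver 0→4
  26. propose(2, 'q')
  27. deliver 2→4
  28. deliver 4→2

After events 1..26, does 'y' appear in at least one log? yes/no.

no

1. timeout(2):  <2:cand b7 ->
2. deliver 2→0:  <0:foll b7 ->
3. deliver 0→2:  nop
4. deliver 2→1:  <1:foll b7 ->
5. deliver 1→2:  <2:lead b7 ->
6. propose(2,'s'):  nop
7. deliver 2→3:  <3:foll b7 ->
8. deliver 3→2:  nop
9. timeout(4):  <4:cand b9 ->
10. deliver 4→0:  <0:foll b9 ->
11. deliver 0→4:  nop
12. deliver 4→1:  <1:foll b9 ->
13. deliver 1→4:  <4:lead b9 ->
14. timeout(4):  <4:cand b14 ->
15. deliver 4→0:  <0:foll b14 ->
16. deliver 3→2:  nop
17. crash(1):  <1:✗foll b9 ->
18. propose(2,'y'):  nop
19. deliver 2→0:  nop
20. deliver 0→2:  nop
21. deliver 2→3:  <3:foll b7 s>
22. deliver 3→2:  nop
23. deliver 2→1:  nop
24. deliver 1→2:  nop
25. deliver 0→4:  nop
26. propose(2,'q'):  nop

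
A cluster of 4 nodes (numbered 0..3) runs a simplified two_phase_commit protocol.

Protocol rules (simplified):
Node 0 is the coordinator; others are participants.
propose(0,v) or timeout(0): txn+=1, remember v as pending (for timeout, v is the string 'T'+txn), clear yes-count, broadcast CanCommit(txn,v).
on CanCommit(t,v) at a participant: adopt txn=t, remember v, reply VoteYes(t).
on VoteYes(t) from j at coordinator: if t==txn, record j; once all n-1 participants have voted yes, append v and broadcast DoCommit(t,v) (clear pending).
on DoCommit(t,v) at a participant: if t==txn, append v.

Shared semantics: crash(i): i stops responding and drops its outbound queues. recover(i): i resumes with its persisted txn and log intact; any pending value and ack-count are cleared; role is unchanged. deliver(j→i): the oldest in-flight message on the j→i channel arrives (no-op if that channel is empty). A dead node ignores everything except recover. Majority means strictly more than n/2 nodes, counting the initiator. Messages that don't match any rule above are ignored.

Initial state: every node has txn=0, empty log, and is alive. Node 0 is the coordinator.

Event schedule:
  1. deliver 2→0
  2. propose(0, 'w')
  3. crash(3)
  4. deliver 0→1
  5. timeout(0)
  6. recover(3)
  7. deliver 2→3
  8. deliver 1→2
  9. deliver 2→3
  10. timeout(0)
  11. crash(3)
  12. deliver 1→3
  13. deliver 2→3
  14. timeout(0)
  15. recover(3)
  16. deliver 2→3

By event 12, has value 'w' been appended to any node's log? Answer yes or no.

1. deliver 2→0:  nop
2. propose(0,'w'):  <0:coor t1 ->
3. crash(3):  <3:✗part t0 ->
4. deliver 0→1:  <1:part t1 ->
5. timeout(0):  <0:coor t2 ->
6. recover(3):  <3:part t0 ->
7. deliver 2→3:  nop
8. deliver 1→2:  nop
9. deliver 2→3:  nop
10. timeout(0):  <0:coor t3 ->
11. crash(3):  <3:✗part t0 ->
12. deliver 1→3:  nop

no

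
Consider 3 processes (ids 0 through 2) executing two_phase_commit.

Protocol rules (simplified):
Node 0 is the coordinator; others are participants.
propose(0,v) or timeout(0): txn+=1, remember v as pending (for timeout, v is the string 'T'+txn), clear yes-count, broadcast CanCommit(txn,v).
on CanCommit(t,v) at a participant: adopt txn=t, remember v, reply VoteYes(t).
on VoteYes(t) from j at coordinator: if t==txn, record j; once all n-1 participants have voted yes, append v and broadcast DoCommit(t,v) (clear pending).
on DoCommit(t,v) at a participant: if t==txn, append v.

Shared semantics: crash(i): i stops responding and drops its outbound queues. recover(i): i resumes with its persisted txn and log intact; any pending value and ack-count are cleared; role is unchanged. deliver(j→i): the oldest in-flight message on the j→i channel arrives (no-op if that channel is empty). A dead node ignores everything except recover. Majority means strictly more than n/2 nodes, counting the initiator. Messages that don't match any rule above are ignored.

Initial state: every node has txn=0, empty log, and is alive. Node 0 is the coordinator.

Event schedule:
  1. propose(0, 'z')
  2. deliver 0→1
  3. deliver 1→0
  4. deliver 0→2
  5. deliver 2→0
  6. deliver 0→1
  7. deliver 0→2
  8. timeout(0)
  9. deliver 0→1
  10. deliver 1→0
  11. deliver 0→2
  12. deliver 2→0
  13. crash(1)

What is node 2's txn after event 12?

2

[1] propose(0,'z') → N0(coor t1 [-])
[2] deliver 0→1 → N1(part t1 [-])
[3] deliver 1→0 → ∅
[4] deliver 0→2 → N2(part t1 [-])
[5] deliver 2→0 → N0(coor t1 [z])
[6] deliver 0→1 → N1(part t1 [z])
[7] deliver 0→2 → N2(part t1 [z])
[8] timeout(0) → N0(coor t2 [z])
[9] deliver 0→1 → N1(part t2 [z])
[10] deliver 1→0 → ∅
[11] deliver 0→2 → N2(part t2 [z])
[12] deliver 2→0 → N0(coor t2 [z,T2])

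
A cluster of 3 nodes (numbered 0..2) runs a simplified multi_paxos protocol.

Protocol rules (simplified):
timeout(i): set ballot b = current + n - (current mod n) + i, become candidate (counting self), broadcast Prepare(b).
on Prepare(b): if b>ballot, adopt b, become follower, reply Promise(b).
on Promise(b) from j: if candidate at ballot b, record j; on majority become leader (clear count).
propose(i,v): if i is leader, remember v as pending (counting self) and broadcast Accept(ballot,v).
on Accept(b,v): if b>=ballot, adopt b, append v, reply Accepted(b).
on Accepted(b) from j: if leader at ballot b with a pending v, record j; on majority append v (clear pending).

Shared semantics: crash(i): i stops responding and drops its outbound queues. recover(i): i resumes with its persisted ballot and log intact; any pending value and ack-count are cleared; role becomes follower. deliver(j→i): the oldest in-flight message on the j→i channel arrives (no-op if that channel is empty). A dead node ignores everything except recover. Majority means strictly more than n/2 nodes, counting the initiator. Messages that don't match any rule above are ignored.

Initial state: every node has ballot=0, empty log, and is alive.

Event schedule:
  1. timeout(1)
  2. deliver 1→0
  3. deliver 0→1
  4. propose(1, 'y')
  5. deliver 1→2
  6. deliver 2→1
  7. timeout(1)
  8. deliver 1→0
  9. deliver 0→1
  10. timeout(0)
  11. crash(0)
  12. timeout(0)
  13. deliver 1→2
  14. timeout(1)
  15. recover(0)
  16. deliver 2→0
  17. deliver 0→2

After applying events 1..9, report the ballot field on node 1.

7

1. timeout(1):  <1:cand b4 ->
2. deliver 1→0:  <0:foll b4 ->
3. deliver 0→1:  <1:lead b4 ->
4. propose(1,'y'):  nop
5. deliver 1→2:  <2:foll b4 ->
6. deliver 2→1:  nop
7. timeout(1):  <1:cand b7 ->
8. deliver 1→0:  <0:foll b4 y>
9. deliver 0→1:  nop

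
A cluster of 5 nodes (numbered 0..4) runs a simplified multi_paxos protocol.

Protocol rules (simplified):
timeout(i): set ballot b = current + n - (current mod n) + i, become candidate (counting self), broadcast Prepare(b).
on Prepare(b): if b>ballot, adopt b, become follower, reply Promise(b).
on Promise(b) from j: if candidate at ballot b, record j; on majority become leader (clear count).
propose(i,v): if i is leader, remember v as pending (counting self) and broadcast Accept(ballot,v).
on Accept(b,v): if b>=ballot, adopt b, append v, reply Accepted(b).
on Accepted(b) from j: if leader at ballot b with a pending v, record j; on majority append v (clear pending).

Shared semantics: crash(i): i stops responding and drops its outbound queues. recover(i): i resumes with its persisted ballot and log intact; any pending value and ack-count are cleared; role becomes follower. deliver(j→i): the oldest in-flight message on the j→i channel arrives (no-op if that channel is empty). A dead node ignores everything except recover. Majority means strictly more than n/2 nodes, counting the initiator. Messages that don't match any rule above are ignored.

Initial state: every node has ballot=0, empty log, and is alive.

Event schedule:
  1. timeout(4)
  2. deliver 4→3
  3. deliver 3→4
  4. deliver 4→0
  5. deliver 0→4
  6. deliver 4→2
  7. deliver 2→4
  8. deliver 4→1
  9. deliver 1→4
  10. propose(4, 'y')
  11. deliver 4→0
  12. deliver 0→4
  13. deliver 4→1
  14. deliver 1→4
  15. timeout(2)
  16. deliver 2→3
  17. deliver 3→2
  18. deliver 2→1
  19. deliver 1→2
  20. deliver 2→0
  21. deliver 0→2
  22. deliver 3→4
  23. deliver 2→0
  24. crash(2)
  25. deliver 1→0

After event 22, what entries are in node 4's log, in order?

y

1. timeout(4):  <4:cand b9 ->
2. deliver 4→3:  <3:foll b9 ->
3. deliver 3→4:  nop
4. deliver 4→0:  <0:foll b9 ->
5. deliver 0→4:  <4:lead b9 ->
6. deliver 4→2:  <2:foll b9 ->
7. deliver 2→4:  nop
8. deliver 4→1:  <1:foll b9 ->
9. deliver 1→4:  nop
10. propose(4,'y'):  nop
11. deliver 4→0:  <0:foll b9 y>
12. deliver 0→4:  nop
13. deliver 4→1:  <1:foll b9 y>
14. deliver 1→4:  <4:lead b9 y>
15. timeout(2):  <2:cand b12 ->
16. deliver 2→3:  <3:foll b12 ->
17. deliver 3→2:  nop
18. deliver 2→1:  <1:foll b12 y>
19. deliver 1→2:  <2:lead b12 ->
20. deliver 2→0:  <0:foll b12 y>
21. deliver 0→2:  nop
22. deliver 3→4:  nop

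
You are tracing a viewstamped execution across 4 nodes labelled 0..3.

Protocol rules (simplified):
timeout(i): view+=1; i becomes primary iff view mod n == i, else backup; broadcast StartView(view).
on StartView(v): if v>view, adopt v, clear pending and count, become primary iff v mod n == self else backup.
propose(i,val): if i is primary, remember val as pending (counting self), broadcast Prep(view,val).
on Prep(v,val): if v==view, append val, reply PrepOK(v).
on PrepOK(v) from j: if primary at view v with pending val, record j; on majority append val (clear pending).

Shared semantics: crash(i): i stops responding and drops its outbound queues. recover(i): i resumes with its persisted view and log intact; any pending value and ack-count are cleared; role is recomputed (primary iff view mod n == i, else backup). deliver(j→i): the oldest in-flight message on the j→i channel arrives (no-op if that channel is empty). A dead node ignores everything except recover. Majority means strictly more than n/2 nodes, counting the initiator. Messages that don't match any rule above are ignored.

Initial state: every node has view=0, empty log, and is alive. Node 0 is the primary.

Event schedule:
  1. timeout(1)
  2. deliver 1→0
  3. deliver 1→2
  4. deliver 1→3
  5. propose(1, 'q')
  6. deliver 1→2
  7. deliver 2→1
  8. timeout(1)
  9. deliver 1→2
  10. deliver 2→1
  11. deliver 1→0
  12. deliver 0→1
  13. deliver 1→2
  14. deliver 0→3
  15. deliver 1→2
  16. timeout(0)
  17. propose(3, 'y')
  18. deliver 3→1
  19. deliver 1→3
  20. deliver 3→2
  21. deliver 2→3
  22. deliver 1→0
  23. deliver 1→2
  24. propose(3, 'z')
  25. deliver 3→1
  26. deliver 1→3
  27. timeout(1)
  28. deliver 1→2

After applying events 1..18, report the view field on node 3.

1

e1 timeout(1): 1[prim,v=1,-]
e2 deliver 1→0: 0[back,v=1,-]
e3 deliver 1→2: 2[back,v=1,-]
e4 deliver 1→3: 3[back,v=1,-]
e5 propose(1,'q'): ·
e6 deliver 1→2: 2[back,v=1,q]
e7 deliver 2→1: ·
e8 timeout(1): 1[back,v=2,-]
e9 deliver 1→2: 2[prim,v=2,q]
e10 deliver 2→1: ·
e11 deliver 1→0: 0[back,v=1,q]
e12 deliver 0→1: ·
e13 deliver 1→2: ·
e14 deliver 0→3: ·
e15 deliver 1→2: ·
e16 timeout(0): 0[back,v=2,q]
e17 propose(3,'y'): ·
e18 deliver 3→1: ·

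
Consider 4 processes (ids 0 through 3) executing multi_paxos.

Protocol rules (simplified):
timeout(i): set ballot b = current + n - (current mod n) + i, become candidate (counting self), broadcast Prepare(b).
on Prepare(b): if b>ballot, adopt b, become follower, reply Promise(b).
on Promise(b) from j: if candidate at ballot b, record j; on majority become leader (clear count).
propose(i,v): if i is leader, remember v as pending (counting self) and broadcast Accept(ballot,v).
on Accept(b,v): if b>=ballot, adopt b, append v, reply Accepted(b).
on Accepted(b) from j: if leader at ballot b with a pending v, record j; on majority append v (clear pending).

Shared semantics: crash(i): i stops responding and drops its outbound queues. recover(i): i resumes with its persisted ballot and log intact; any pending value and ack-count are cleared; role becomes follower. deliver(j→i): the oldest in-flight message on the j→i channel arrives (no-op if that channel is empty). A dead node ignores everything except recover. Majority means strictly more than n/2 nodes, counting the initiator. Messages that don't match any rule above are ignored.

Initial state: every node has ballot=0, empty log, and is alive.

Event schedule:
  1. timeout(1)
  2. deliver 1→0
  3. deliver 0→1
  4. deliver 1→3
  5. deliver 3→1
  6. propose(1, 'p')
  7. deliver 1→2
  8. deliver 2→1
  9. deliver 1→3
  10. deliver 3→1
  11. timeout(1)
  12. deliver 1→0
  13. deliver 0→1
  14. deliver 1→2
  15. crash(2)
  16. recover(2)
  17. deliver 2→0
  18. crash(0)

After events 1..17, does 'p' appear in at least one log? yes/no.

after 1 — timeout(1): n1:cand/b5/[-]
after 2 — deliver 1→0: n0:foll/b5/[-]
after 3 — deliver 0→1: ·
after 4 — deliver 1→3: n3:foll/b5/[-]
after 5 — deliver 3→1: n1:lead/b5/[-]
after 6 — propose(1,'p'): ·
after 7 — deliver 1→2: n2:foll/b5/[-]
after 8 — deliver 2→1: ·
after 9 — deliver 1→3: n3:foll/b5/[p]
after 10 — deliver 3→1: ·
after 11 — timeout(1): n1:cand/b9/[-]
after 12 — deliver 1→0: n0:foll/b5/[p]
after 13 — deliver 0→1: ·
after 14 — deliver 1→2: n2:foll/b5/[p]
after 15 — crash(2): n2:✗foll/b5/[p]
after 16 — recover(2): n2:foll/b5/[p]
after 17 — deliver 2→0: ·

yes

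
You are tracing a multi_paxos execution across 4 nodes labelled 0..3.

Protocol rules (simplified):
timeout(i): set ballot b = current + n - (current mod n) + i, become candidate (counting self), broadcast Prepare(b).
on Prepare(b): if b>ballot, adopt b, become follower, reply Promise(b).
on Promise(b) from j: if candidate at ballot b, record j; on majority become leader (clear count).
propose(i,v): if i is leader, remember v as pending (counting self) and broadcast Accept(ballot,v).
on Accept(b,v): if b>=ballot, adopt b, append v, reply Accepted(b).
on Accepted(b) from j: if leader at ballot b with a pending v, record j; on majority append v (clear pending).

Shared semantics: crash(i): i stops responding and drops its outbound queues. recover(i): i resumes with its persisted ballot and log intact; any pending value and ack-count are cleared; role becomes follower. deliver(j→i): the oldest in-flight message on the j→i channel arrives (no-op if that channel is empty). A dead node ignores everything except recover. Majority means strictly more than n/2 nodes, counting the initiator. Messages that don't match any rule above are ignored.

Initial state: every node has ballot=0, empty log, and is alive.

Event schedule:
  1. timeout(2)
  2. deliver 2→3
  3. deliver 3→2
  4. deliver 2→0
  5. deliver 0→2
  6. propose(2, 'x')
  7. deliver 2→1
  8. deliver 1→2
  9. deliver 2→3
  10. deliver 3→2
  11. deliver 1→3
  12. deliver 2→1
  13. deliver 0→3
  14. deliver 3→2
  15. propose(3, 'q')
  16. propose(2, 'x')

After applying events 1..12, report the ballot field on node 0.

after 1 — timeout(2): n2:cand/b6/[-]
after 2 — deliver 2→3: n3:foll/b6/[-]
after 3 — deliver 3→2: ·
after 4 — deliver 2→0: n0:foll/b6/[-]
after 5 — deliver 0→2: n2:lead/b6/[-]
after 6 — propose(2,'x'): ·
after 7 — deliver 2→1: n1:foll/b6/[-]
after 8 — deliver 1→2: ·
after 9 — deliver 2→3: n3:foll/b6/[x]
after 10 — deliver 3→2: ·
after 11 — deliver 1→3: ·
after 12 — deliver 2→1: n1:foll/b6/[x]

6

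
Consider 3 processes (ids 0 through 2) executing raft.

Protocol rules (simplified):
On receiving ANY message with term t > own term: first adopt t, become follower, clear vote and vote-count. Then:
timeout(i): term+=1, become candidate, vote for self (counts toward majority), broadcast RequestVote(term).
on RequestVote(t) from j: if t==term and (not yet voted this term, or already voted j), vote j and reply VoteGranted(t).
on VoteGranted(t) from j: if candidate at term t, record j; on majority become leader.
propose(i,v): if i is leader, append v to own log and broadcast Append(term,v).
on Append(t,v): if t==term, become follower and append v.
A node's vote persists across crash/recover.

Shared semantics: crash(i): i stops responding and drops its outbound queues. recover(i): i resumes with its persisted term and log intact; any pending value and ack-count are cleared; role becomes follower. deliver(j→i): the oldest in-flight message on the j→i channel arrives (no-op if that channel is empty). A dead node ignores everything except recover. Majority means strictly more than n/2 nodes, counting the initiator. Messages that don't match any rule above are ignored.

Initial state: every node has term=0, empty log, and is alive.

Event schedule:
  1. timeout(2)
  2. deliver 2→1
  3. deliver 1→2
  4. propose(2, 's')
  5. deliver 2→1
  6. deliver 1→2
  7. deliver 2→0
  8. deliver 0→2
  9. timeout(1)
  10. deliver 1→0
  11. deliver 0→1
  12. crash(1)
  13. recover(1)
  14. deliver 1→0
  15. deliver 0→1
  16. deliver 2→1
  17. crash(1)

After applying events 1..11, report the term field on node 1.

1. timeout(2):  <2:cand t1 ->
2. deliver 2→1:  <1:foll t1 ->
3. deliver 1→2:  <2:lead t1 ->
4. propose(2,'s'):  <2:lead t1 s>
5. deliver 2→1:  <1:foll t1 s>
6. deliver 1→2:  nop
7. deliver 2→0:  <0:foll t1 ->
8. deliver 0→2:  nop
9. timeout(1):  <1:cand t2 s>
10. deliver 1→0:  <0:foll t2 ->
11. deliver 0→1:  <1:lead t2 s>

2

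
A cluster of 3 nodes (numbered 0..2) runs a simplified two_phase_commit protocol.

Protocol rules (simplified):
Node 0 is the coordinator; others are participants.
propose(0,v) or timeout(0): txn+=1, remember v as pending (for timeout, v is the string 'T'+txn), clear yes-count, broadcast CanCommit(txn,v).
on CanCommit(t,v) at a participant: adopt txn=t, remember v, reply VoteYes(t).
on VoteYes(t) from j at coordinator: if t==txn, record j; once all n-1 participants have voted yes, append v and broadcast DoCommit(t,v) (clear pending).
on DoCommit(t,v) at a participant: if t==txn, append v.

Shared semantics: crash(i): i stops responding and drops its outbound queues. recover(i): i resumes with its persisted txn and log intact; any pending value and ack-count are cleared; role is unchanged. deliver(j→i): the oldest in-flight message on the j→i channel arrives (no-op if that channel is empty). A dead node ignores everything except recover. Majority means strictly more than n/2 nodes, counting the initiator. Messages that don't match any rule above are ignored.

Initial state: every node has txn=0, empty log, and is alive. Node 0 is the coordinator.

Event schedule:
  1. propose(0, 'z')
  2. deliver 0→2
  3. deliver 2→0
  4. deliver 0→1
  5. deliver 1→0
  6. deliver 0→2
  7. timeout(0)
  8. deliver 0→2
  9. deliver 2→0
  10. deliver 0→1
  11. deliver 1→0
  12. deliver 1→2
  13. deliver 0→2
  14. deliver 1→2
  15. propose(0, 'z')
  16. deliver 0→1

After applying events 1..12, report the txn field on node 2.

2

[1] propose(0,'z') → N0(coor t1 [-])
[2] deliver 0→2 → N2(part t1 [-])
[3] deliver 2→0 → ∅
[4] deliver 0→1 → N1(part t1 [-])
[5] deliver 1→0 → N0(coor t1 [z])
[6] deliver 0→2 → N2(part t1 [z])
[7] timeout(0) → N0(coor t2 [z])
[8] deliver 0→2 → N2(part t2 [z])
[9] deliver 2→0 → ∅
[10] deliver 0→1 → N1(part t1 [z])
[11] deliver 1→0 → ∅
[12] deliver 1→2 → ∅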